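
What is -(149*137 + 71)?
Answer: -20484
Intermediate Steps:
-(149*137 + 71) = -(20413 + 71) = -1*20484 = -20484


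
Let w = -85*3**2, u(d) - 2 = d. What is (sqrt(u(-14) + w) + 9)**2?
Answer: (9 + I*sqrt(777))**2 ≈ -696.0 + 501.75*I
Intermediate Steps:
u(d) = 2 + d
w = -765 (w = -85*9 = -765)
(sqrt(u(-14) + w) + 9)**2 = (sqrt((2 - 14) - 765) + 9)**2 = (sqrt(-12 - 765) + 9)**2 = (sqrt(-777) + 9)**2 = (I*sqrt(777) + 9)**2 = (9 + I*sqrt(777))**2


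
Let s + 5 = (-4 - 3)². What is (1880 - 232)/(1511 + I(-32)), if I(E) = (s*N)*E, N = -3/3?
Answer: 1648/2919 ≈ 0.56458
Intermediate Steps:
s = 44 (s = -5 + (-4 - 3)² = -5 + (-7)² = -5 + 49 = 44)
N = -1 (N = -3*⅓ = -1)
I(E) = -44*E (I(E) = (44*(-1))*E = -44*E)
(1880 - 232)/(1511 + I(-32)) = (1880 - 232)/(1511 - 44*(-32)) = 1648/(1511 + 1408) = 1648/2919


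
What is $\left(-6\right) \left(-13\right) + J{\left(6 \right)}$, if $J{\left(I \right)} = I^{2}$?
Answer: $114$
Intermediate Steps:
$\left(-6\right) \left(-13\right) + J{\left(6 \right)} = \left(-6\right) \left(-13\right) + 6^{2} = 78 + 36 = 114$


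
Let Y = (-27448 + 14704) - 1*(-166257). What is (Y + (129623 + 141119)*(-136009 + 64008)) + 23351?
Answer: -19493517878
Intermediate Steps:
Y = 153513 (Y = -12744 + 166257 = 153513)
(Y + (129623 + 141119)*(-136009 + 64008)) + 23351 = (153513 + (129623 + 141119)*(-136009 + 64008)) + 23351 = (153513 + 270742*(-72001)) + 23351 = (153513 - 19493694742) + 23351 = -19493541229 + 23351 = -19493517878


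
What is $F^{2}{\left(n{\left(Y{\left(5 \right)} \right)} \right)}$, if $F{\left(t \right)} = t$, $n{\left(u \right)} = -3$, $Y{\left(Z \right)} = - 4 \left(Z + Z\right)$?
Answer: $9$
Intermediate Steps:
$Y{\left(Z \right)} = - 8 Z$ ($Y{\left(Z \right)} = - 4 \cdot 2 Z = - 8 Z$)
$F^{2}{\left(n{\left(Y{\left(5 \right)} \right)} \right)} = \left(-3\right)^{2} = 9$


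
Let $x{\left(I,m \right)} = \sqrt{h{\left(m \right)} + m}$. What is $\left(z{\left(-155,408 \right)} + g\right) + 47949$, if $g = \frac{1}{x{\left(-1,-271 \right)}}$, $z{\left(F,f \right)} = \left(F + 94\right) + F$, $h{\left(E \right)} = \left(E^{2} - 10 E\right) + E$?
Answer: $47733 + \frac{\sqrt{8401}}{25203} \approx 47733.0$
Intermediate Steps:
$h{\left(E \right)} = E^{2} - 9 E$
$x{\left(I,m \right)} = \sqrt{m + m \left(-9 + m\right)}$ ($x{\left(I,m \right)} = \sqrt{m \left(-9 + m\right) + m} = \sqrt{m + m \left(-9 + m\right)}$)
$z{\left(F,f \right)} = 94 + 2 F$ ($z{\left(F,f \right)} = \left(94 + F\right) + F = 94 + 2 F$)
$g = \frac{\sqrt{8401}}{25203}$ ($g = \frac{1}{\sqrt{- 271 \left(-8 - 271\right)}} = \frac{1}{\sqrt{\left(-271\right) \left(-279\right)}} = \frac{1}{\sqrt{75609}} = \frac{1}{3 \sqrt{8401}} = \frac{\sqrt{8401}}{25203} \approx 0.0036367$)
$\left(z{\left(-155,408 \right)} + g\right) + 47949 = \left(\left(94 + 2 \left(-155\right)\right) + \frac{\sqrt{8401}}{25203}\right) + 47949 = \left(\left(94 - 310\right) + \frac{\sqrt{8401}}{25203}\right) + 47949 = \left(-216 + \frac{\sqrt{8401}}{25203}\right) + 47949 = 47733 + \frac{\sqrt{8401}}{25203}$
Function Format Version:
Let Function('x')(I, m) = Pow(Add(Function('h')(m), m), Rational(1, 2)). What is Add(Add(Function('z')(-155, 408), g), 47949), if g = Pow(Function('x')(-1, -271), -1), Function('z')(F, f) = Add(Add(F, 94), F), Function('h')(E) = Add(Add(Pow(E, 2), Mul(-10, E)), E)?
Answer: Add(47733, Mul(Rational(1, 25203), Pow(8401, Rational(1, 2)))) ≈ 47733.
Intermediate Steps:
Function('h')(E) = Add(Pow(E, 2), Mul(-9, E))
Function('x')(I, m) = Pow(Add(m, Mul(m, Add(-9, m))), Rational(1, 2)) (Function('x')(I, m) = Pow(Add(Mul(m, Add(-9, m)), m), Rational(1, 2)) = Pow(Add(m, Mul(m, Add(-9, m))), Rational(1, 2)))
Function('z')(F, f) = Add(94, Mul(2, F)) (Function('z')(F, f) = Add(Add(94, F), F) = Add(94, Mul(2, F)))
g = Mul(Rational(1, 25203), Pow(8401, Rational(1, 2))) (g = Pow(Pow(Mul(-271, Add(-8, -271)), Rational(1, 2)), -1) = Pow(Pow(Mul(-271, -279), Rational(1, 2)), -1) = Pow(Pow(75609, Rational(1, 2)), -1) = Pow(Mul(3, Pow(8401, Rational(1, 2))), -1) = Mul(Rational(1, 25203), Pow(8401, Rational(1, 2))) ≈ 0.0036367)
Add(Add(Function('z')(-155, 408), g), 47949) = Add(Add(Add(94, Mul(2, -155)), Mul(Rational(1, 25203), Pow(8401, Rational(1, 2)))), 47949) = Add(Add(Add(94, -310), Mul(Rational(1, 25203), Pow(8401, Rational(1, 2)))), 47949) = Add(Add(-216, Mul(Rational(1, 25203), Pow(8401, Rational(1, 2)))), 47949) = Add(47733, Mul(Rational(1, 25203), Pow(8401, Rational(1, 2))))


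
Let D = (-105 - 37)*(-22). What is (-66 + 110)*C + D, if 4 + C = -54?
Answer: 572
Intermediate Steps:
C = -58 (C = -4 - 54 = -58)
D = 3124 (D = -142*(-22) = 3124)
(-66 + 110)*C + D = (-66 + 110)*(-58) + 3124 = 44*(-58) + 3124 = -2552 + 3124 = 572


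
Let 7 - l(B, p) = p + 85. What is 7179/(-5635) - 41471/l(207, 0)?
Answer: 233129123/439530 ≈ 530.41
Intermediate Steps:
l(B, p) = -78 - p (l(B, p) = 7 - (p + 85) = 7 - (85 + p) = 7 + (-85 - p) = -78 - p)
7179/(-5635) - 41471/l(207, 0) = 7179/(-5635) - 41471/(-78 - 1*0) = 7179*(-1/5635) - 41471/(-78 + 0) = -7179/5635 - 41471/(-78) = -7179/5635 - 41471*(-1/78) = -7179/5635 + 41471/78 = 233129123/439530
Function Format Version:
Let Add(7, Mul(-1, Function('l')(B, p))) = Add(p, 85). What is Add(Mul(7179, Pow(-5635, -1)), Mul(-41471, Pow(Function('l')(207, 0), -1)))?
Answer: Rational(233129123, 439530) ≈ 530.41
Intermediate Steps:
Function('l')(B, p) = Add(-78, Mul(-1, p)) (Function('l')(B, p) = Add(7, Mul(-1, Add(p, 85))) = Add(7, Mul(-1, Add(85, p))) = Add(7, Add(-85, Mul(-1, p))) = Add(-78, Mul(-1, p)))
Add(Mul(7179, Pow(-5635, -1)), Mul(-41471, Pow(Function('l')(207, 0), -1))) = Add(Mul(7179, Pow(-5635, -1)), Mul(-41471, Pow(Add(-78, Mul(-1, 0)), -1))) = Add(Mul(7179, Rational(-1, 5635)), Mul(-41471, Pow(Add(-78, 0), -1))) = Add(Rational(-7179, 5635), Mul(-41471, Pow(-78, -1))) = Add(Rational(-7179, 5635), Mul(-41471, Rational(-1, 78))) = Add(Rational(-7179, 5635), Rational(41471, 78)) = Rational(233129123, 439530)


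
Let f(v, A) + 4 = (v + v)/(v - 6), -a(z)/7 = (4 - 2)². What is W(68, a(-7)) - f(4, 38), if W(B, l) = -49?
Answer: -41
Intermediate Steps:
a(z) = -28 (a(z) = -7*(4 - 2)² = -7*2² = -7*4 = -28)
f(v, A) = -4 + 2*v/(-6 + v) (f(v, A) = -4 + (v + v)/(v - 6) = -4 + (2*v)/(-6 + v) = -4 + 2*v/(-6 + v))
W(68, a(-7)) - f(4, 38) = -49 - 2*(12 - 1*4)/(-6 + 4) = -49 - 2*(12 - 4)/(-2) = -49 - 2*(-1)*8/2 = -49 - 1*(-8) = -49 + 8 = -41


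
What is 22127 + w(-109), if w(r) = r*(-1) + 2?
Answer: 22238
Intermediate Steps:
w(r) = 2 - r (w(r) = -r + 2 = 2 - r)
22127 + w(-109) = 22127 + (2 - 1*(-109)) = 22127 + (2 + 109) = 22127 + 111 = 22238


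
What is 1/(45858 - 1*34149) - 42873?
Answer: -501999956/11709 ≈ -42873.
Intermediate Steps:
1/(45858 - 1*34149) - 42873 = 1/(45858 - 34149) - 42873 = 1/11709 - 42873 = -501999956/11709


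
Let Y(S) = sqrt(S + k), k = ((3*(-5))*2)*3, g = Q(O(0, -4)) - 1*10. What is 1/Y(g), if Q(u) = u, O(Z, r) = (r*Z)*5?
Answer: -I/10 ≈ -0.1*I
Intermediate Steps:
O(Z, r) = 5*Z*r (O(Z, r) = (Z*r)*5 = 5*Z*r)
g = -10 (g = 5*0*(-4) - 1*10 = 0 - 10 = -10)
k = -90 (k = -15*2*3 = -30*3 = -90)
Y(S) = sqrt(-90 + S) (Y(S) = sqrt(S - 90) = sqrt(-90 + S))
1/Y(g) = 1/(sqrt(-90 - 10)) = 1/(sqrt(-100)) = 1/(10*I) = -I/10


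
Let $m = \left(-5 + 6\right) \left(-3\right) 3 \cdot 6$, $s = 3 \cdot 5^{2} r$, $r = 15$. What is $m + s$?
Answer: $1071$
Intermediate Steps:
$s = 1125$ ($s = 3 \cdot 5^{2} \cdot 15 = 3 \cdot 25 \cdot 15 = 75 \cdot 15 = 1125$)
$m = -54$ ($m = 1 \left(-3\right) 3 \cdot 6 = \left(-3\right) 3 \cdot 6 = \left(-9\right) 6 = -54$)
$m + s = -54 + 1125 = 1071$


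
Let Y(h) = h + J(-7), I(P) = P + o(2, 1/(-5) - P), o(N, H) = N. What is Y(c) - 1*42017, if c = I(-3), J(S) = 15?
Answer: -42003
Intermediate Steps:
I(P) = 2 + P (I(P) = P + 2 = 2 + P)
c = -1 (c = 2 - 3 = -1)
Y(h) = 15 + h (Y(h) = h + 15 = 15 + h)
Y(c) - 1*42017 = (15 - 1) - 1*42017 = 14 - 42017 = -42003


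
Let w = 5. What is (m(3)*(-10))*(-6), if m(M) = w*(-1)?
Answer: -300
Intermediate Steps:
m(M) = -5 (m(M) = 5*(-1) = -5)
(m(3)*(-10))*(-6) = -5*(-10)*(-6) = 50*(-6) = -300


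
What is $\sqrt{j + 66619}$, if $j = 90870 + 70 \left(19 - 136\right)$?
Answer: $\sqrt{149299} \approx 386.39$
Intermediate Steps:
$j = 82680$ ($j = 90870 + 70 \left(-117\right) = 90870 - 8190 = 82680$)
$\sqrt{j + 66619} = \sqrt{82680 + 66619} = \sqrt{149299}$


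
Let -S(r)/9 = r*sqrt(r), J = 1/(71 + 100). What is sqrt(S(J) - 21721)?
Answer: sqrt(-70571529 - 3*sqrt(19))/57 ≈ 147.38*I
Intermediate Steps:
J = 1/171 ≈ 0.0058480
S(r) = -9*r**(3/2) (S(r) = -9*r*sqrt(r) = -9*r**(3/2))
sqrt(S(J) - 21721) = sqrt(-sqrt(19)/1083 - 21721) = sqrt(-21721 - sqrt(19)/1083)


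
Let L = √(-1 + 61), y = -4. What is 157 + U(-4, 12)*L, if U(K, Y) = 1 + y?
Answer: 157 - 6*√15 ≈ 133.76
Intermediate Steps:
U(K, Y) = -3 (U(K, Y) = 1 - 4 = -3)
L = 2*√15 (L = √60 = 2*√15 ≈ 7.7460)
157 + U(-4, 12)*L = 157 - 6*√15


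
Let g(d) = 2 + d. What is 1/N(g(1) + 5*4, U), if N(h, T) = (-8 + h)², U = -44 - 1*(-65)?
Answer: 1/225 ≈ 0.0044444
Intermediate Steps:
U = 21 (U = -44 + 65 = 21)
1/N(g(1) + 5*4, U) = 1/((-8 + ((2 + 1) + 5*4))²) = 1/((-8 + (3 + 20))²) = 1/((-8 + 23)²) = 1/(15²) = 1/225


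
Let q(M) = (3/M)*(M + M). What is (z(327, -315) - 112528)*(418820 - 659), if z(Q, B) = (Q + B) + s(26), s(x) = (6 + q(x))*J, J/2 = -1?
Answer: -47059838940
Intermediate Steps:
J = -2 (J = 2*(-1) = -2)
q(M) = 6 (q(M) = (3/M)*(2*M) = 6)
s(x) = -24 (s(x) = (6 + 6)*(-2) = 12*(-2) = -24)
z(Q, B) = -24 + B + Q (z(Q, B) = (Q + B) - 24 = (B + Q) - 24 = -24 + B + Q)
(z(327, -315) - 112528)*(418820 - 659) = ((-24 - 315 + 327) - 112528)*(418820 - 659) = (-12 - 112528)*418161 = -112540*418161 = -47059838940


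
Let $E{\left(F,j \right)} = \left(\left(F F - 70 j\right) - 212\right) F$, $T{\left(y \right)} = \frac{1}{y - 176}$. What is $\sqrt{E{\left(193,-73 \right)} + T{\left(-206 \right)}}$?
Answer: $\frac{\sqrt{1186999953422}}{382} \approx 2852.1$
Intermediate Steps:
$T{\left(y \right)} = \frac{1}{-176 + y}$
$E{\left(F,j \right)} = F \left(-212 + F^{2} - 70 j\right)$ ($E{\left(F,j \right)} = \left(\left(F^{2} - 70 j\right) - 212\right) F = \left(-212 + F^{2} - 70 j\right) F = F \left(-212 + F^{2} - 70 j\right)$)
$\sqrt{E{\left(193,-73 \right)} + T{\left(-206 \right)}} = \sqrt{193 \left(-212 + 193^{2} - -5110\right) + \frac{1}{-176 - 206}} = \sqrt{193 \left(-212 + 37249 + 5110\right) + \frac{1}{-382}} = \sqrt{193 \cdot 42147 - \frac{1}{382}} = \sqrt{8134371 - \frac{1}{382}} = \sqrt{\frac{3107329721}{382}} = \frac{\sqrt{1186999953422}}{382}$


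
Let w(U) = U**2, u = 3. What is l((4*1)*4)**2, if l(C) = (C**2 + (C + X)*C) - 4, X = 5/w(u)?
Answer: 21641104/81 ≈ 2.6717e+5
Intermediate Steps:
X = 5/9 (X = 5/(3**2) = 5/9 ≈ 0.55556)
l(C) = -4 + C**2 + C*(5/9 + C) (l(C) = (C**2 + (C + 5/9)*C) - 4 = (C**2 + (5/9 + C)*C) - 4 = (C**2 + C*(5/9 + C)) - 4 = -4 + C**2 + C*(5/9 + C))
l((4*1)*4)**2 = (-4 + 2*((4*1)*4)**2 + 5*((4*1)*4)/9)**2 = (-4 + 2*(4*4)**2 + 5*(4*4)/9)**2 = (-4 + 2*16**2 + (5/9)*16)**2 = (-4 + 2*256 + 80/9)**2 = (-4 + 512 + 80/9)**2 = (4652/9)**2 = 21641104/81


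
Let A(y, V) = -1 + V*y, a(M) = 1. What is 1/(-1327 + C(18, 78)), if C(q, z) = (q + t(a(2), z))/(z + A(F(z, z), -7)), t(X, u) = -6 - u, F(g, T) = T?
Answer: -469/622297 ≈ -0.00075366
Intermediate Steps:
C(q, z) = (-6 + q - z)/(-1 - 6*z) (C(q, z) = (q + (-6 - z))/(z + (-1 - 7*z)) = (-6 + q - z)/(-1 - 6*z))
1/(-1327 + C(18, 78)) = 1/(-1327 + (6 + 78 - 1*18)/(1 + 6*78)) = 1/(-1327 + (6 + 78 - 18)/(1 + 468)) = 1/(-1327 + 66/469) = 1/(-622297/469) = -469/622297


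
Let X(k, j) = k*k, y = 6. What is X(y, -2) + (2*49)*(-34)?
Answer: -3296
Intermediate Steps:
X(k, j) = k²
X(y, -2) + (2*49)*(-34) = 6² + (2*49)*(-34) = 36 + 98*(-34) = 36 - 3332 = -3296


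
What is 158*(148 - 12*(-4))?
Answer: 30968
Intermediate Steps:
158*(148 - 12*(-4)) = 158*(148 + 48) = 158*196 = 30968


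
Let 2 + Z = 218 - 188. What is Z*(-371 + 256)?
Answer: -3220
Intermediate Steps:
Z = 28 (Z = -2 + (218 - 188) = -2 + 30 = 28)
Z*(-371 + 256) = 28*(-371 + 256) = 28*(-115) = -3220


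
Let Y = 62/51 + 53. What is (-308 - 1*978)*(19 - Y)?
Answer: 2309656/51 ≈ 45287.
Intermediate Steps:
Y = 2765/51 (Y = 62*(1/51) + 53 = 62/51 + 53 = 2765/51 ≈ 54.216)
(-308 - 1*978)*(19 - Y) = (-308 - 1*978)*(19 - 1*2765/51) = (-308 - 978)*(19 - 2765/51) = -1286*(-1796/51) = 2309656/51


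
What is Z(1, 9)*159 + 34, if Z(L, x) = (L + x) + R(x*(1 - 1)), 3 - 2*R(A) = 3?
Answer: 1624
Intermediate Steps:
R(A) = 0 (R(A) = 3/2 - 1/2*3 = 3/2 - 3/2 = 0)
Z(L, x) = L + x (Z(L, x) = (L + x) + 0 = L + x)
Z(1, 9)*159 + 34 = (1 + 9)*159 + 34 = 10*159 + 34 = 1590 + 34 = 1624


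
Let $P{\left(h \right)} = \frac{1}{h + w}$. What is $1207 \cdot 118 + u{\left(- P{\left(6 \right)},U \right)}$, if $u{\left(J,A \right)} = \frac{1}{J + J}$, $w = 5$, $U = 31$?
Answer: $\frac{284841}{2} \approx 1.4242 \cdot 10^{5}$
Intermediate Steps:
$P{\left(h \right)} = \frac{1}{5 + h}$ ($P{\left(h \right)} = \frac{1}{h + 5} = \frac{1}{5 + h}$)
$u{\left(J,A \right)} = \frac{1}{2 J}$
$1207 \cdot 118 + u{\left(- P{\left(6 \right)},U \right)} = 1207 \cdot 118 + \frac{1}{2 \left(- \frac{1}{5 + 6}\right)} = 142426 + \frac{1}{2 \left(- \frac{1}{11}\right)} = 142426 + \frac{1}{2} \left(-11\right) = 142426 - \frac{11}{2} = \frac{284841}{2}$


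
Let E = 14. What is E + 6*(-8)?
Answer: -34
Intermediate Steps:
E + 6*(-8) = 14 + 6*(-8) = 14 - 48 = -34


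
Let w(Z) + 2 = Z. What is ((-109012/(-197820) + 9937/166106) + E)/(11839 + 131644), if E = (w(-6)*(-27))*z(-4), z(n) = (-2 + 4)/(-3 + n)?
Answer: -3197136811/7507516967370 ≈ -0.00042586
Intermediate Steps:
z(n) = 2/(-3 + n)
w(Z) = -2 + Z
E = -432/7 (E = ((-2 - 6)*(-27))*(2/(-3 - 4)) = (-8*(-27))*(2/(-7)) = 216*(2*(-1/7)) = 216*(-2/7) = -432/7 ≈ -61.714)
((-109012/(-197820) + 9937/166106) + E)/(11839 + 131644) = ((-109012/(-197820) + 9937/166106) - 432/7)/(11839 + 131644) = ((-109012*(-1/197820) + 9937*(1/166106)) - 432/7)/143483 = ((27253/49455 + 9937/166106) - 432/7)*(1/143483) = (31963829/52323390 - 432/7)*(1/143483) = -3197136811/52323390*1/143483 = -3197136811/7507516967370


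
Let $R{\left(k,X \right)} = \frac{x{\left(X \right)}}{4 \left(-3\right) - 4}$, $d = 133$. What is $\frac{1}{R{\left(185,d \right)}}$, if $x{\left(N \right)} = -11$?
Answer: $\frac{16}{11} \approx 1.4545$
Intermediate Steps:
$R{\left(k,X \right)} = \frac{11}{16}$ ($R{\left(k,X \right)} = - \frac{11}{4 \left(-3\right) - 4} = - \frac{11}{-12 - 4} = - \frac{11}{-16} = \left(-11\right) \left(- \frac{1}{16}\right) = \frac{11}{16}$)
$\frac{1}{R{\left(185,d \right)}} = \frac{1}{\frac{11}{16}} = \frac{16}{11}$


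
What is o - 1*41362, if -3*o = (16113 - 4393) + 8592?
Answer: -144398/3 ≈ -48133.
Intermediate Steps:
o = -20312/3 (o = -((16113 - 4393) + 8592)/3 = -(11720 + 8592)/3 = -⅓*20312 = -20312/3 ≈ -6770.7)
o - 1*41362 = -20312/3 - 1*41362 = -20312/3 - 41362 = -144398/3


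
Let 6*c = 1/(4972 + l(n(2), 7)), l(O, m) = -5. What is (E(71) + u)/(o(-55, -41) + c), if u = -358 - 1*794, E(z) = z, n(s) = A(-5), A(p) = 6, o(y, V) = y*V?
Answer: -32215962/67203511 ≈ -0.47938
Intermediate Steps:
o(y, V) = V*y
n(s) = 6
c = 1/29802 (c = 1/(6*(4972 - 5)) = (1/6)/4967 = (1/6)*(1/4967) = 1/29802 ≈ 3.3555e-5)
u = -1152 (u = -358 - 794 = -1152)
(E(71) + u)/(o(-55, -41) + c) = (71 - 1152)/(-41*(-55) + 1/29802) = -1081/(2255 + 1/29802) = -1081/67203511/29802 = -1081*29802/67203511 = -32215962/67203511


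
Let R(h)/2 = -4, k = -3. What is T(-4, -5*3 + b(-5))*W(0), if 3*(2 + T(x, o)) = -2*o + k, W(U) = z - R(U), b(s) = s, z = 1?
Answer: 93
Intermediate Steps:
R(h) = -8 (R(h) = 2*(-4) = -8)
W(U) = 9 (W(U) = 1 - 1*(-8) = 1 + 8 = 9)
T(x, o) = -3 - 2*o/3 (T(x, o) = -2 + (-2*o - 3)/3 = -2 + (-3 - 2*o)/3 = -2 + (-1 - 2*o/3) = -3 - 2*o/3)
T(-4, -5*3 + b(-5))*W(0) = (-3 - 2*(-5*3 - 5)/3)*9 = (-3 - 2*(-15 - 5)/3)*9 = (-3 - 2/3*(-20))*9 = (-3 + 40/3)*9 = (31/3)*9 = 93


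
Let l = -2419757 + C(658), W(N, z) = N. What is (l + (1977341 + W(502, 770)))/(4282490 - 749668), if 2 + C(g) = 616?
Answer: -220650/1766411 ≈ -0.12491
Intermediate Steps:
C(g) = 614 (C(g) = -2 + 616 = 614)
l = -2419143 (l = -2419757 + 614 = -2419143)
(l + (1977341 + W(502, 770)))/(4282490 - 749668) = (-2419143 + (1977341 + 502))/(4282490 - 749668) = (-2419143 + 1977843)/3532822 = -441300*1/3532822 = -220650/1766411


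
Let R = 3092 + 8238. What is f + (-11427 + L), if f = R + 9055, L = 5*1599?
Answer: 16953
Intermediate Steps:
L = 7995
R = 11330
f = 20385 (f = 11330 + 9055 = 20385)
f + (-11427 + L) = 20385 + (-11427 + 7995) = 20385 - 3432 = 16953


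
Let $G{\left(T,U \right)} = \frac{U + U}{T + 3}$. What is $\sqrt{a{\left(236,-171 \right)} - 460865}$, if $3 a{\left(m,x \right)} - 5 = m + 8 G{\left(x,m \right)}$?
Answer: $\frac{i \sqrt{203209342}}{21} \approx 678.82 i$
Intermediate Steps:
$G{\left(T,U \right)} = \frac{2 U}{3 + T}$
$a{\left(m,x \right)} = \frac{5}{3} + \frac{m}{3} + \frac{16 m}{3 \left(3 + x\right)}$ ($a{\left(m,x \right)} = \frac{5}{3} + \frac{m + 8 \frac{2 m}{3 + x}}{3} = \frac{5}{3} + \frac{m + \frac{16 m}{3 + x}}{3} = \frac{5}{3} + \left(\frac{m}{3} + \frac{16 m}{3 \left(3 + x\right)}\right) = \frac{5}{3} + \frac{m}{3} + \frac{16 m}{3 \left(3 + x\right)}$)
$\sqrt{a{\left(236,-171 \right)} - 460865} = \sqrt{\frac{16 \cdot 236 + \left(3 - 171\right) \left(5 + 236\right)}{3 \left(3 - 171\right)} - 460865} = \sqrt{\frac{3776 - 40488}{3 \left(-168\right)} - 460865} = \sqrt{\frac{1}{3} \left(- \frac{1}{168}\right) \left(3776 - 40488\right) - 460865} = \sqrt{\frac{1}{3} \left(- \frac{1}{168}\right) \left(-36712\right) - 460865} = \sqrt{\frac{4589}{63} - 460865} = \sqrt{- \frac{29029906}{63}} = \frac{i \sqrt{203209342}}{21}$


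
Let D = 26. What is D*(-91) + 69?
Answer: -2297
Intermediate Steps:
D*(-91) + 69 = 26*(-91) + 69 = -2366 + 69 = -2297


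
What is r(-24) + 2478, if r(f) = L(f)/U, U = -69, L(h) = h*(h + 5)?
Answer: 56842/23 ≈ 2471.4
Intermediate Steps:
L(h) = h*(5 + h)
r(f) = -f*(5 + f)/69 (r(f) = (f*(5 + f))/(-69) = (f*(5 + f))*(-1/69) = -f*(5 + f)/69)
r(-24) + 2478 = -1/69*(-24)*(5 - 24) + 2478 = -1/69*(-24)*(-19) + 2478 = -152/23 + 2478 = 56842/23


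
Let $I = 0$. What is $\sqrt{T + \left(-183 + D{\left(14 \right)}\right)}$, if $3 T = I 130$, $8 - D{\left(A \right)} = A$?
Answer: $3 i \sqrt{21} \approx 13.748 i$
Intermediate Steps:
$D{\left(A \right)} = 8 - A$
$T = 0$ ($T = \frac{0 \cdot 130}{3} = \frac{1}{3} \cdot 0 = 0$)
$\sqrt{T + \left(-183 + D{\left(14 \right)}\right)} = \sqrt{0 + \left(-183 + \left(8 - 14\right)\right)} = \sqrt{0 - 189} = \sqrt{-189} = 3 i \sqrt{21}$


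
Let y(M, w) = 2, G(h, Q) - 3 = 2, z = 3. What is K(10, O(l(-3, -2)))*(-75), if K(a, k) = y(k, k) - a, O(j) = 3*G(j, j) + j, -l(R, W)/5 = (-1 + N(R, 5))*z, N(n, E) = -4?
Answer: 600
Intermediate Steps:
G(h, Q) = 5 (G(h, Q) = 3 + 2 = 5)
l(R, W) = 75 (l(R, W) = -5*(-1 - 4)*3 = -(-25)*3 = -5*(-15) = 75)
O(j) = 15 + j (O(j) = 3*5 + j = 15 + j)
K(a, k) = 2 - a
K(10, O(l(-3, -2)))*(-75) = (2 - 1*10)*(-75) = (2 - 10)*(-75) = -8*(-75) = 600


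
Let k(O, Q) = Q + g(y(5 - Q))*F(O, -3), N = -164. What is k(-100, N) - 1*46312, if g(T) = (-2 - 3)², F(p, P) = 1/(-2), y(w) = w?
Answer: -92977/2 ≈ -46489.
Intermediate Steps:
F(p, P) = -½
g(T) = 25 (g(T) = (-5)² = 25)
k(O, Q) = -25/2 + Q (k(O, Q) = Q + 25*(-½) = Q - 25/2 = -25/2 + Q)
k(-100, N) - 1*46312 = (-25/2 - 164) - 1*46312 = -353/2 - 46312 = -92977/2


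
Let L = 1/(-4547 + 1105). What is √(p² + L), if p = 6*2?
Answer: √1706016974/3442 ≈ 12.000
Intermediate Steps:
L = -1/3442 (L = 1/(-3442) = -1/3442 ≈ -0.00029053)
p = 12
√(p² + L) = √(12² - 1/3442) = √(144 - 1/3442) = √(495647/3442) = √1706016974/3442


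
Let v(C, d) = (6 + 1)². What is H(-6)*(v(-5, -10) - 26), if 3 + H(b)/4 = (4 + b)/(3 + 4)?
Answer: -2116/7 ≈ -302.29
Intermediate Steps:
v(C, d) = 49 (v(C, d) = 7² = 49)
H(b) = -68/7 + 4*b/7 (H(b) = -12 + 4*((4 + b)/(3 + 4)) = -12 + 4*((4 + b)/7) = -12 + 4*((4 + b)*(⅐)) = -12 + 4*(4/7 + b/7) = -12 + (16/7 + 4*b/7) = -68/7 + 4*b/7)
H(-6)*(v(-5, -10) - 26) = (-68/7 + (4/7)*(-6))*(49 - 26) = (-68/7 - 24/7)*23 = -92/7*23 = -2116/7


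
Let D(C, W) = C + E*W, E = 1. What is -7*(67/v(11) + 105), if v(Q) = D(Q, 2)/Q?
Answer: -14714/13 ≈ -1131.8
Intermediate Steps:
D(C, W) = C + W (D(C, W) = C + 1*W = C + W)
v(Q) = (2 + Q)/Q (v(Q) = (Q + 2)/Q = (2 + Q)/Q)
-7*(67/v(11) + 105) = -7*(67/(((2 + 11)/11)) + 105) = -7*(67/(((1/11)*13)) + 105) = -7*(67/(13/11) + 105) = -7*(67*(11/13) + 105) = -7*(737/13 + 105) = -7*2102/13 = -14714/13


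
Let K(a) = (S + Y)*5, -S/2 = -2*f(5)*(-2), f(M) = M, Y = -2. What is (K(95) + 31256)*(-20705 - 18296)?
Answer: -1210825046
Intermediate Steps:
S = -40 (S = -2*(-2*5)*(-2) = -(-20)*(-2) = -2*20 = -40)
K(a) = -210 (K(a) = (-40 - 2)*5 = -42*5 = -210)
(K(95) + 31256)*(-20705 - 18296) = (-210 + 31256)*(-20705 - 18296) = 31046*(-39001) = -1210825046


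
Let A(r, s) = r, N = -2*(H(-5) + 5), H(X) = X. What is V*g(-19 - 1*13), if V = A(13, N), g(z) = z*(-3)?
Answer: 1248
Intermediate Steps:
g(z) = -3*z
N = 0 (N = -2*(-5 + 5) = -2*0 = 0)
V = 13
V*g(-19 - 1*13) = 13*(-3*(-19 - 1*13)) = 13*(-3*(-19 - 13)) = 13*(-3*(-32)) = 13*96 = 1248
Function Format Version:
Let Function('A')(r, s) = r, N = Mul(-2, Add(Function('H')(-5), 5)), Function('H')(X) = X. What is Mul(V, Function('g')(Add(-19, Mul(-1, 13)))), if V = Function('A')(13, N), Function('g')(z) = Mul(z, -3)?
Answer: 1248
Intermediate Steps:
Function('g')(z) = Mul(-3, z)
N = 0 (N = Mul(-2, Add(-5, 5)) = Mul(-2, 0) = 0)
V = 13
Mul(V, Function('g')(Add(-19, Mul(-1, 13)))) = Mul(13, Mul(-3, Add(-19, Mul(-1, 13)))) = Mul(13, Mul(-3, Add(-19, -13))) = Mul(13, Mul(-3, -32)) = Mul(13, 96) = 1248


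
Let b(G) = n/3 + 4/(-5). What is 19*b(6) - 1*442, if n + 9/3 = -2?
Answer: -7333/15 ≈ -488.87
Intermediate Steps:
n = -5 (n = -3 - 2 = -5)
b(G) = -37/15 (b(G) = -5/3 + 4/(-5) = -5*⅓ + 4*(-⅕) = -5/3 - ⅘ = -37/15)
19*b(6) - 1*442 = 19*(-37/15) - 1*442 = -703/15 - 442 = -7333/15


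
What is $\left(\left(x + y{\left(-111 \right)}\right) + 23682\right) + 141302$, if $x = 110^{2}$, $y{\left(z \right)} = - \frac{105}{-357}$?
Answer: $\frac{3010433}{17} \approx 1.7708 \cdot 10^{5}$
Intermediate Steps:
$y{\left(z \right)} = \frac{5}{17}$ ($y{\left(z \right)} = \left(-105\right) \left(- \frac{1}{357}\right) = \frac{5}{17}$)
$x = 12100$
$\left(\left(x + y{\left(-111 \right)}\right) + 23682\right) + 141302 = \left(\left(12100 + \frac{5}{17}\right) + 23682\right) + 141302 = \left(\frac{205705}{17} + 23682\right) + 141302 = \frac{608299}{17} + 141302 = \frac{3010433}{17}$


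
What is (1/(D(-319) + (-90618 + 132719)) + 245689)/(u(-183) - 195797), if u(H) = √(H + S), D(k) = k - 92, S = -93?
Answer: -2005504501350567/1598247246069650 - 10242774411*I*√69/799123623034825 ≈ -1.2548 - 0.00010647*I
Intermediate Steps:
D(k) = -92 + k
u(H) = √(-93 + H) (u(H) = √(H - 93) = √(-93 + H))
(1/(D(-319) + (-90618 + 132719)) + 245689)/(u(-183) - 195797) = (1/((-92 - 319) + (-90618 + 132719)) + 245689)/(√(-93 - 183) - 195797) = (1/(-411 + 42101) + 245689)/(√(-276) - 195797) = (1/41690 + 245689)/(2*I*√69 - 195797) = (1/41690 + 245689)/(-195797 + 2*I*√69) = 10242774411/(41690*(-195797 + 2*I*√69))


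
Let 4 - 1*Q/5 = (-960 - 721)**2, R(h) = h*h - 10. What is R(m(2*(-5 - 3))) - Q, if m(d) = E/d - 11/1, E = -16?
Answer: 14128875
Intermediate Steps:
m(d) = -11 - 16/d (m(d) = -16/d - 11/1 = -16/d - 11*1 = -16/d - 11 = -11 - 16/d)
R(h) = -10 + h**2 (R(h) = h**2 - 10 = -10 + h**2)
Q = -14128785 (Q = 20 - 5*(-960 - 721)**2 = 20 - 5*(-1681)**2 = 20 - 5*2825761 = 20 - 14128805 = -14128785)
R(m(2*(-5 - 3))) - Q = (-10 + (-11 - 16*1/(2*(-5 - 3)))**2) - 1*(-14128785) = (-10 + (-11 - 16/(2*(-8)))**2) + 14128785 = (-10 + (-11 - 16/(-16))**2) + 14128785 = (-10 + (-11 - 16*(-1/16))**2) + 14128785 = (-10 + (-11 + 1)**2) + 14128785 = (-10 + (-10)**2) + 14128785 = (-10 + 100) + 14128785 = 90 + 14128785 = 14128875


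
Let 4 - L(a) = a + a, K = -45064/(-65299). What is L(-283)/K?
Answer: 18610215/22532 ≈ 825.95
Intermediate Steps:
K = 45064/65299 (K = -45064*(-1/65299) = 45064/65299 ≈ 0.69012)
L(a) = 4 - 2*a (L(a) = 4 - (a + a) = 4 - 2*a)
L(-283)/K = (4 - 2*(-283))/(45064/65299) = (4 + 566)*(65299/45064) = 570*(65299/45064) = 18610215/22532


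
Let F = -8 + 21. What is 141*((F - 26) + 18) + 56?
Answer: 761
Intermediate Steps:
F = 13
141*((F - 26) + 18) + 56 = 141*((13 - 26) + 18) + 56 = 141*(-13 + 18) + 56 = 141*5 + 56 = 705 + 56 = 761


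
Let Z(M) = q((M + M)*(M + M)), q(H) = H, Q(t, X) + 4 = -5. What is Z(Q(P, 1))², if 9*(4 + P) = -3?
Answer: 104976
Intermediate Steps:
P = -13/3 (P = -4 + (⅑)*(-3) = -4 - ⅓ = -13/3 ≈ -4.3333)
Q(t, X) = -9 (Q(t, X) = -4 - 5 = -9)
Z(M) = 4*M² (Z(M) = (M + M)*(M + M) = (2*M)*(2*M) = 4*M²)
Z(Q(P, 1))² = (4*(-9)²)² = (4*81)² = 324² = 104976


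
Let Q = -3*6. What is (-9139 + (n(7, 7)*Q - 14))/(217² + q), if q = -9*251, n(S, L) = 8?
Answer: -9297/44830 ≈ -0.20738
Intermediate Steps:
Q = -18
q = -2259
(-9139 + (n(7, 7)*Q - 14))/(217² + q) = (-9139 + (8*(-18) - 14))/(217² - 2259) = (-9139 + (-144 - 14))/(47089 - 2259) = (-9139 - 158)/44830 = -9297*1/44830 = -9297/44830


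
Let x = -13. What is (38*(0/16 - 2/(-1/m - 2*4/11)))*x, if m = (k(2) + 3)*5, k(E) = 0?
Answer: -163020/131 ≈ -1244.4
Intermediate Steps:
m = 15 (m = (0 + 3)*5 = 3*5 = 15)
(38*(0/16 - 2/(-1/m - 2*4/11)))*x = (38*(0/16 - 2/(-1/15 - 2*4/11)))*(-13) = (38*(0*(1/16) - 2/(-1*1/15 - 8*1/11)))*(-13) = (38*(0 - 2/(-1/15 - 8/11)))*(-13) = (38*(0 - 2/(-131/165)))*(-13) = (38*(0 - 2*(-165/131)))*(-13) = (38*(0 + 330/131))*(-13) = (38*(330/131))*(-13) = (12540/131)*(-13) = -163020/131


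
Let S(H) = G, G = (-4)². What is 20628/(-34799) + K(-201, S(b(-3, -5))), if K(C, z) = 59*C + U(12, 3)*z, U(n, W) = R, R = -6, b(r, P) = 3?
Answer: -416042673/34799 ≈ -11956.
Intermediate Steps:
U(n, W) = -6
G = 16
S(H) = 16
K(C, z) = -6*z + 59*C (K(C, z) = 59*C - 6*z = -6*z + 59*C)
20628/(-34799) + K(-201, S(b(-3, -5))) = 20628/(-34799) + (-6*16 + 59*(-201)) = 20628*(-1/34799) + (-96 - 11859) = -20628/34799 - 11955 = -416042673/34799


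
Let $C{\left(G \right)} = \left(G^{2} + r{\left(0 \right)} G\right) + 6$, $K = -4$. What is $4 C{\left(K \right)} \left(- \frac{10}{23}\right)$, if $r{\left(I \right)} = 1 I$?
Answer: $- \frac{880}{23} \approx -38.261$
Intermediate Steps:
$r{\left(I \right)} = I$
$C{\left(G \right)} = 6 + G^{2}$ ($C{\left(G \right)} = \left(G^{2} + 0 G\right) + 6 = \left(G^{2} + 0\right) + 6 = G^{2} + 6 = 6 + G^{2}$)
$4 C{\left(K \right)} \left(- \frac{10}{23}\right) = 4 \left(6 + \left(-4\right)^{2}\right) \left(- \frac{10}{23}\right) = 4 \left(6 + 16\right) \left(\left(-10\right) \frac{1}{23}\right) = 4 \cdot 22 \left(- \frac{10}{23}\right) = 88 \left(- \frac{10}{23}\right) = - \frac{880}{23}$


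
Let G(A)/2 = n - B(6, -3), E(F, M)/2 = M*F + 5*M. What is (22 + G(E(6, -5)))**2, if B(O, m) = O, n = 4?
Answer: 324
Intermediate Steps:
E(F, M) = 10*M + 2*F*M (E(F, M) = 2*(M*F + 5*M) = 2*(F*M + 5*M) = 2*(5*M + F*M) = 10*M + 2*F*M)
G(A) = -4 (G(A) = 2*(4 - 1*6) = 2*(4 - 6) = 2*(-2) = -4)
(22 + G(E(6, -5)))**2 = (22 - 4)**2 = 18**2 = 324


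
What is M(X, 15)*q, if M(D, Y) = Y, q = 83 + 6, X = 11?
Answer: 1335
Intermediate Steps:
q = 89
M(X, 15)*q = 15*89 = 1335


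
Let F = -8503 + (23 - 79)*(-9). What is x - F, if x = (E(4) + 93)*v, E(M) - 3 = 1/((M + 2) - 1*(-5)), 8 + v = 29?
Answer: 110186/11 ≈ 10017.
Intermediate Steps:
v = 21 (v = -8 + 29 = 21)
E(M) = 3 + 1/(7 + M) (E(M) = 3 + 1/((M + 2) - 1*(-5)) = 3 + 1/((2 + M) + 5) = 3 + 1/(7 + M))
F = -7999 (F = -8503 - 56*(-9) = -8503 + 504 = -7999)
x = 22197/11 (x = ((22 + 3*4)/(7 + 4) + 93)*21 = ((22 + 12)/11 + 93)*21 = ((1/11)*34 + 93)*21 = (34/11 + 93)*21 = (1057/11)*21 = 22197/11 ≈ 2017.9)
x - F = 22197/11 - 1*(-7999) = 22197/11 + 7999 = 110186/11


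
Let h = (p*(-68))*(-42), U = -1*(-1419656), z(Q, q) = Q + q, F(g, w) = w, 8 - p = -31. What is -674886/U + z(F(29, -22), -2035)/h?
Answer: -82029133/166099752 ≈ -0.49385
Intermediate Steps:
p = 39 (p = 8 - 1*(-31) = 8 + 31 = 39)
U = 1419656
h = 111384 (h = (39*(-68))*(-42) = -2652*(-42) = 111384)
-674886/U + z(F(29, -22), -2035)/h = -674886/1419656 + (-22 - 2035)/111384 = -674886*1/1419656 - 2057*1/111384 = -337443/709828 - 121/6552 = -82029133/166099752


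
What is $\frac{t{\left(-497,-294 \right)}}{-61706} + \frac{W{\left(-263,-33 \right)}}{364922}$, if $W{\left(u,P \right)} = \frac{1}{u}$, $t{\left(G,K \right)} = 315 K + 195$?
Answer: $\frac{2217370515496}{1480550408279} \approx 1.4977$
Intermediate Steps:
$t{\left(G,K \right)} = 195 + 315 K$
$\frac{t{\left(-497,-294 \right)}}{-61706} + \frac{W{\left(-263,-33 \right)}}{364922} = \frac{195 + 315 \left(-294\right)}{-61706} + \frac{1}{\left(-263\right) 364922} = \left(195 - 92610\right) \left(- \frac{1}{61706}\right) - \frac{1}{95974486} = \left(-92415\right) \left(- \frac{1}{61706}\right) - \frac{1}{95974486} = \frac{92415}{61706} - \frac{1}{95974486} = \frac{2217370515496}{1480550408279}$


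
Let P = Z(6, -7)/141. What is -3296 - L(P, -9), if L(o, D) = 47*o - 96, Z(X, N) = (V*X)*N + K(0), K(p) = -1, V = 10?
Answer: -9179/3 ≈ -3059.7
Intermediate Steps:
Z(X, N) = -1 + 10*N*X (Z(X, N) = (10*X)*N - 1 = 10*N*X - 1 = -1 + 10*N*X)
P = -421/141 (P = (-1 + 10*(-7)*6)/141 = (-1 - 420)*(1/141) = -421*1/141 = -421/141 ≈ -2.9858)
L(o, D) = -96 + 47*o
-3296 - L(P, -9) = -3296 - (-96 + 47*(-421/141)) = -3296 - (-96 - 421/3) = -3296 - 1*(-709/3) = -3296 + 709/3 = -9179/3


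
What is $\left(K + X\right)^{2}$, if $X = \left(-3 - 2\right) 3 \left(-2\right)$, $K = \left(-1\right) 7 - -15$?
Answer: $1444$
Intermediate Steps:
$K = 8$ ($K = -7 + 15 = 8$)
$X = 30$ ($X = \left(-5\right) 3 \left(-2\right) = \left(-15\right) \left(-2\right) = 30$)
$\left(K + X\right)^{2} = \left(8 + 30\right)^{2} = 38^{2} = 1444$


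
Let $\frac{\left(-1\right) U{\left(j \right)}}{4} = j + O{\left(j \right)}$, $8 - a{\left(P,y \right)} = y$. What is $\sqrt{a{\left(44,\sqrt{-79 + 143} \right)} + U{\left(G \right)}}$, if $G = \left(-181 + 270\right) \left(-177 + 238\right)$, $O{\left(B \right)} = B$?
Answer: $2 i \sqrt{10858} \approx 208.4 i$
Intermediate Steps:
$a{\left(P,y \right)} = 8 - y$
$G = 5429$ ($G = 89 \cdot 61 = 5429$)
$U{\left(j \right)} = - 8 j$ ($U{\left(j \right)} = - 4 \left(j + j\right) = - 4 \cdot 2 j = - 8 j$)
$\sqrt{a{\left(44,\sqrt{-79 + 143} \right)} + U{\left(G \right)}} = \sqrt{\left(8 - \sqrt{-79 + 143}\right) - 43432} = \sqrt{\left(8 - \sqrt{64}\right) - 43432} = \sqrt{\left(8 - 8\right) - 43432} = \sqrt{0 - 43432} = \sqrt{-43432} = 2 i \sqrt{10858}$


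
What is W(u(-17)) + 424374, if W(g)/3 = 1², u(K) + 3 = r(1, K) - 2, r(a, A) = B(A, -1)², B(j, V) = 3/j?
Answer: 424377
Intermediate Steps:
r(a, A) = 9/A² (r(a, A) = (3/A)² = 9/A²)
u(K) = -5 + 9/K² (u(K) = -3 + (9/K² - 2) = -3 + (-2 + 9/K²) = -5 + 9/K²)
W(g) = 3 (W(g) = 3*1² = 3*1 = 3)
W(u(-17)) + 424374 = 3 + 424374 = 424377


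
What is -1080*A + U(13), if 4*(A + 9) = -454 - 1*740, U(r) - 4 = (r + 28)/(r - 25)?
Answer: 3985207/12 ≈ 3.3210e+5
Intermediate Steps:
U(r) = 4 + (28 + r)/(-25 + r) (U(r) = 4 + (r + 28)/(r - 25) = 4 + (28 + r)/(-25 + r))
A = -615/2 (A = -9 + (-454 - 1*740)/4 = -9 + (-454 - 740)/4 = -9 + (¼)*(-1194) = -9 - 597/2 = -615/2 ≈ -307.50)
-1080*A + U(13) = -1080*(-615/2) + (-72 + 5*13)/(-25 + 13) = 332100 + (-72 + 65)/(-12) = 332100 - 1/12*(-7) = 332100 + 7/12 = 3985207/12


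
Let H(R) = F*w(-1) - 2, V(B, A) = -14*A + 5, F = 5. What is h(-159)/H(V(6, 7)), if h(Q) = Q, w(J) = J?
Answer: 159/7 ≈ 22.714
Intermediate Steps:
V(B, A) = 5 - 14*A
H(R) = -7 (H(R) = 5*(-1) - 2 = -5 - 2 = -7)
h(-159)/H(V(6, 7)) = -159/(-7) = -159*(-⅐) = 159/7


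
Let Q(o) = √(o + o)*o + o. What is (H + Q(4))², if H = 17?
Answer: 569 + 336*√2 ≈ 1044.2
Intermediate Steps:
Q(o) = o + √2*o^(3/2) (Q(o) = √(2*o)*o + o = (√2*√o)*o + o = √2*o^(3/2) + o = o + √2*o^(3/2))
(H + Q(4))² = (17 + (4 + √2*4^(3/2)))² = (17 + (4 + √2*8))² = (17 + (4 + 8*√2))² = (21 + 8*√2)²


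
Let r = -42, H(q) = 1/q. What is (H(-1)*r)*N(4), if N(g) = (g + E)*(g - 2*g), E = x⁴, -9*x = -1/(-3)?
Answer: -119042840/177147 ≈ -672.00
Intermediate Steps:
x = -1/27 (x = -(-1)/(9*(-3)) = -(-1)*(-1)/(9*3) = -⅑*⅓ = -1/27 ≈ -0.037037)
E = 1/531441 (E = (-1/27)⁴ = 1/531441 ≈ 1.8817e-6)
N(g) = -g*(1/531441 + g) (N(g) = (g + 1/531441)*(g - 2*g) = (1/531441 + g)*(-g) = -g*(1/531441 + g))
(H(-1)*r)*N(4) = (-42/(-1))*(-1*4*(1/531441 + 4)) = (-1*(-42))*(-1*4*2125765/531441) = 42*(-8503060/531441) = -119042840/177147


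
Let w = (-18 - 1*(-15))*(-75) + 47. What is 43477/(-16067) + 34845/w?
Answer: 548028871/4370224 ≈ 125.40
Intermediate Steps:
w = 272 (w = (-18 + 15)*(-75) + 47 = -3*(-75) + 47 = 225 + 47 = 272)
43477/(-16067) + 34845/w = 43477/(-16067) + 34845/272 = 43477*(-1/16067) + 34845*(1/272) = -43477/16067 + 34845/272 = 548028871/4370224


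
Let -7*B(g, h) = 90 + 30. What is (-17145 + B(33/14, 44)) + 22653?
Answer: 38436/7 ≈ 5490.9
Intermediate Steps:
B(g, h) = -120/7 (B(g, h) = -(90 + 30)/7 = -1/7*120 = -120/7)
(-17145 + B(33/14, 44)) + 22653 = (-17145 - 120/7) + 22653 = -120135/7 + 22653 = 38436/7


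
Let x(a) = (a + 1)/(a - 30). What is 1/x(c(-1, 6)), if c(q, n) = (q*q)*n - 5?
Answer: -29/2 ≈ -14.500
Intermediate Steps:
c(q, n) = -5 + n*q² (c(q, n) = q²*n - 5 = n*q² - 5 = -5 + n*q²)
x(a) = (1 + a)/(-30 + a)
1/x(c(-1, 6)) = 1/((1 + (-5 + 6*(-1)²))/(-30 + (-5 + 6*(-1)²))) = 1/((1 + (-5 + 6*1))/(-30 + (-5 + 6*1))) = 1/((1 + (-5 + 6))/(-30 + (-5 + 6))) = 1/((1 + 1)/(-30 + 1)) = 1/(2/(-29)) = 1/(-1/29*2) = 1/(-2/29) = -29/2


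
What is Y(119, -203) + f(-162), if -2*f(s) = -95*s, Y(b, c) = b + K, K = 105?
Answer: -7471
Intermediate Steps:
Y(b, c) = 105 + b (Y(b, c) = b + 105 = 105 + b)
f(s) = 95*s/2 (f(s) = -(-95)*s/2 = 95*s/2)
Y(119, -203) + f(-162) = (105 + 119) + (95/2)*(-162) = 224 - 7695 = -7471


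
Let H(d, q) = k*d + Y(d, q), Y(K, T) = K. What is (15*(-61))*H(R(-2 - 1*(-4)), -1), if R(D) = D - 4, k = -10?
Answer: -16470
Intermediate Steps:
R(D) = -4 + D
H(d, q) = -9*d (H(d, q) = -10*d + d = -9*d)
(15*(-61))*H(R(-2 - 1*(-4)), -1) = (15*(-61))*(-9*(-4 + (-2 - 1*(-4)))) = -(-8235)*(-4 + (-2 + 4)) = -(-8235)*(-4 + 2) = -(-8235)*(-2) = -915*18 = -16470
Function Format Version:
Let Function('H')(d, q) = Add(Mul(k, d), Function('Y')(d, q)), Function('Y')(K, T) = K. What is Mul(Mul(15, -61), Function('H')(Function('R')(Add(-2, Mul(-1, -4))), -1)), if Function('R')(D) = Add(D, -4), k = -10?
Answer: -16470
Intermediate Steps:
Function('R')(D) = Add(-4, D)
Function('H')(d, q) = Mul(-9, d) (Function('H')(d, q) = Add(Mul(-10, d), d) = Mul(-9, d))
Mul(Mul(15, -61), Function('H')(Function('R')(Add(-2, Mul(-1, -4))), -1)) = Mul(Mul(15, -61), Mul(-9, Add(-4, Add(-2, Mul(-1, -4))))) = Mul(-915, Mul(-9, Add(-4, Add(-2, 4)))) = Mul(-915, Mul(-9, Add(-4, 2))) = Mul(-915, Mul(-9, -2)) = Mul(-915, 18) = -16470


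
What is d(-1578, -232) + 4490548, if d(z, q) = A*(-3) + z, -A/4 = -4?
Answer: 4488922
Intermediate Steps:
A = 16 (A = -4*(-4) = 16)
d(z, q) = -48 + z (d(z, q) = 16*(-3) + z = -48 + z)
d(-1578, -232) + 4490548 = (-48 - 1578) + 4490548 = -1626 + 4490548 = 4488922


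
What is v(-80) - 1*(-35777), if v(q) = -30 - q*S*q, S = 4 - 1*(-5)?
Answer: -21853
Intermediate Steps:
S = 9 (S = 4 + 5 = 9)
v(q) = -30 - 9*q**2 (v(q) = -30 - q*9*q = -30 - 9*q*q = -30 - 9*q**2)
v(-80) - 1*(-35777) = (-30 - 9*(-80)**2) - 1*(-35777) = (-30 - 9*6400) + 35777 = (-30 - 57600) + 35777 = -57630 + 35777 = -21853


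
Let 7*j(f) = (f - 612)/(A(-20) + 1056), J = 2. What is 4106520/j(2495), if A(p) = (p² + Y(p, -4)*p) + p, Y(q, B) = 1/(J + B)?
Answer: 5938027920/269 ≈ 2.2074e+7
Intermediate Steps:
Y(q, B) = 1/(2 + B)
A(p) = p² + p/2 (A(p) = (p² + p/(2 - 4)) + p = (p² + p/(-2)) + p = (p² - p/2) + p = p² + p/2)
j(f) = -102/1687 + f/10122 (j(f) = ((f - 612)/(-20*(½ - 20) + 1056))/7 = ((-612 + f)/(-20*(-39/2) + 1056))/7 = ((-612 + f)/(390 + 1056))/7 = ((-612 + f)/1446)/7 = ((-612 + f)*(1/1446))/7 = (-102/241 + f/1446)/7 = -102/1687 + f/10122)
4106520/j(2495) = 4106520/(-102/1687 + (1/10122)*2495) = 4106520/(-102/1687 + 2495/10122) = 4106520/(269/1446) = 4106520*(1446/269) = 5938027920/269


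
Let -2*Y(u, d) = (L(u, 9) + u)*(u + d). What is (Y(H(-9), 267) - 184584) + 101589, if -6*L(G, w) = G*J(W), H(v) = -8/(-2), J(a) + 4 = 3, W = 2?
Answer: -250882/3 ≈ -83627.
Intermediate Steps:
J(a) = -1 (J(a) = -4 + 3 = -1)
H(v) = 4 (H(v) = -8*(-½) = 4)
L(G, w) = G/6 (L(G, w) = -G*(-1)/6 = -(-1)*G/6 = G/6)
Y(u, d) = -7*u*(d + u)/12 (Y(u, d) = -(u/6 + u)*(u + d)/2 = -7*u/6*(d + u)/2 = -7*u*(d + u)/12)
(Y(H(-9), 267) - 184584) + 101589 = ((7/12)*4*(-1*267 - 1*4) - 184584) + 101589 = ((7/12)*4*(-267 - 4) - 184584) + 101589 = ((7/12)*4*(-271) - 184584) + 101589 = (-1897/3 - 184584) + 101589 = -555649/3 + 101589 = -250882/3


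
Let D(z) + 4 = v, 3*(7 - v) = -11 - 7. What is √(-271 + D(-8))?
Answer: I*√262 ≈ 16.186*I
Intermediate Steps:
v = 13 (v = 7 - (-11 - 7)/3 = 7 - ⅓*(-18) = 7 + 6 = 13)
D(z) = 9 (D(z) = -4 + 13 = 9)
√(-271 + D(-8)) = √(-271 + 9) = √(-262) = I*√262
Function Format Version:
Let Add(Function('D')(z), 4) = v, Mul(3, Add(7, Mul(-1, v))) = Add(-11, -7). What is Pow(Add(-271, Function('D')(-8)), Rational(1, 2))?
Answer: Mul(I, Pow(262, Rational(1, 2))) ≈ Mul(16.186, I)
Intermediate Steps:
v = 13 (v = Add(7, Mul(Rational(-1, 3), Add(-11, -7))) = Add(7, Mul(Rational(-1, 3), -18)) = Add(7, 6) = 13)
Function('D')(z) = 9 (Function('D')(z) = Add(-4, 13) = 9)
Pow(Add(-271, Function('D')(-8)), Rational(1, 2)) = Pow(Add(-271, 9), Rational(1, 2)) = Pow(-262, Rational(1, 2)) = Mul(I, Pow(262, Rational(1, 2)))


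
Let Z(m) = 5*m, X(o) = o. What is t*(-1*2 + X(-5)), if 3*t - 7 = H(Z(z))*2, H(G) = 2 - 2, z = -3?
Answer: -49/3 ≈ -16.333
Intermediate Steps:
H(G) = 0
t = 7/3 (t = 7/3 + (0*2)/3 = 7/3 + (1/3)*0 = 7/3 + 0 = 7/3 ≈ 2.3333)
t*(-1*2 + X(-5)) = 7*(-1*2 - 5)/3 = 7*(-2 - 5)/3 = (7/3)*(-7) = -49/3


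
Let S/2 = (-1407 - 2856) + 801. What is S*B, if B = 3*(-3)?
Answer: 62316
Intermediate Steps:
S = -6924 (S = 2*((-1407 - 2856) + 801) = 2*(-4263 + 801) = 2*(-3462) = -6924)
B = -9
S*B = -6924*(-9) = 62316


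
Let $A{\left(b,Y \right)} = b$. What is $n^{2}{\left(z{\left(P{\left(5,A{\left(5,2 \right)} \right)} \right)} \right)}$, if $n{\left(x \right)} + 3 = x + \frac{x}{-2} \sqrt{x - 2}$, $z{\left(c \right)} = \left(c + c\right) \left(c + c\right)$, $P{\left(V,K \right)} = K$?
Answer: $254409 - 67900 \sqrt{2} \approx 1.5838 \cdot 10^{5}$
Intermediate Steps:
$z{\left(c \right)} = 4 c^{2}$ ($z{\left(c \right)} = 2 c 2 c = 4 c^{2}$)
$n{\left(x \right)} = -3 + x - \frac{x \sqrt{-2 + x}}{2}$ ($n{\left(x \right)} = -3 + \left(x + \frac{x}{-2} \sqrt{x - 2}\right) = -3 + \left(x + x \left(- \frac{1}{2}\right) \sqrt{-2 + x}\right) = -3 + \left(x + - \frac{x}{2} \sqrt{-2 + x}\right) = -3 - \left(- x + \frac{x \sqrt{-2 + x}}{2}\right) = -3 + x - \frac{x \sqrt{-2 + x}}{2}$)
$n^{2}{\left(z{\left(P{\left(5,A{\left(5,2 \right)} \right)} \right)} \right)} = \left(-3 + 4 \cdot 5^{2} - \frac{4 \cdot 5^{2} \sqrt{-2 + 4 \cdot 5^{2}}}{2}\right)^{2} = \left(-3 + 4 \cdot 25 - \frac{4 \cdot 25 \sqrt{-2 + 4 \cdot 25}}{2}\right)^{2} = \left(-3 + 100 - 50 \sqrt{-2 + 100}\right)^{2} = \left(-3 + 100 - 50 \sqrt{98}\right)^{2} = \left(-3 + 100 - 50 \cdot 7 \sqrt{2}\right)^{2} = \left(-3 + 100 - 350 \sqrt{2}\right)^{2} = \left(97 - 350 \sqrt{2}\right)^{2}$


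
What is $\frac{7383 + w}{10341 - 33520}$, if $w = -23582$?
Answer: $\frac{16199}{23179} \approx 0.69886$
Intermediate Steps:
$\frac{7383 + w}{10341 - 33520} = \frac{7383 - 23582}{10341 - 33520} = - \frac{16199}{-23179} = \left(-16199\right) \left(- \frac{1}{23179}\right) = \frac{16199}{23179}$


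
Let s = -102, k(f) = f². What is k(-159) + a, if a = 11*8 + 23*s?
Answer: 23023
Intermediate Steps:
a = -2258 (a = 11*8 + 23*(-102) = 88 - 2346 = -2258)
k(-159) + a = (-159)² - 2258 = 25281 - 2258 = 23023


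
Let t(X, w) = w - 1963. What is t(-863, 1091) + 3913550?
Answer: 3912678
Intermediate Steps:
t(X, w) = -1963 + w
t(-863, 1091) + 3913550 = (-1963 + 1091) + 3913550 = -872 + 3913550 = 3912678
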